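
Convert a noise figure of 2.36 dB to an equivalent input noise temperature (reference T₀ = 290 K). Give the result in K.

F = 10^(2.36/10) = 1.72187
T_e = (F − 1)·T₀ = (1.72187 − 1) × 290 = 209 K

209 K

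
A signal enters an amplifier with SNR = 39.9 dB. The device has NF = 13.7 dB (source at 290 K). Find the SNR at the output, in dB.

By definition F = SNR_in/SNR_out, so in dB: SNR_out = SNR_in − NF
SNR_out = 39.9 − 13.7 = 26.2 dB

26.2 dB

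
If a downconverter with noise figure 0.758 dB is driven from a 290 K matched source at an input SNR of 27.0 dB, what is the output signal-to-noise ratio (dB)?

26.242 dB

By definition F = SNR_in/SNR_out, so in dB: SNR_out = SNR_in − NF
SNR_out = 27.0 − 0.758 = 26.242 dB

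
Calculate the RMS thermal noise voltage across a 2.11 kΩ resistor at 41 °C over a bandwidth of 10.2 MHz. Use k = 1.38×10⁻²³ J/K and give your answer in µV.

19.3 µV

T = 41 °C + 273.15 = 314.15 K
V_n = √(4kTRB)
4kTRB = 4 × 1.38×10⁻²³ × 314.15 × 2.11×10³ × 1.02×10⁷ = 3.73×10⁻¹⁰ V²
V_n = √(3.73×10⁻¹⁰) = 1.93×10⁻⁵ V = 19.3 µV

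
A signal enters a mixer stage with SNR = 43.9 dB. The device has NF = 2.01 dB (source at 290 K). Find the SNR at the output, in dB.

41.89 dB

By definition F = SNR_in/SNR_out, so in dB: SNR_out = SNR_in − NF
SNR_out = 43.9 − 2.01 = 41.89 dB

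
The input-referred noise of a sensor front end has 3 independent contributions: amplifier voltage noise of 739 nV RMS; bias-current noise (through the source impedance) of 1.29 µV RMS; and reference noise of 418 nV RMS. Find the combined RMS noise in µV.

Uncorrelated sources add in power (mean-square): V_tot = √(ΣV_i²)
V_tot = √[(7.39×10⁻⁷)² + (1.29×10⁻⁶)² + (4.18×10⁻⁷)²] = 1.54×10⁻⁶ V = 1.54 µV

1.54 µV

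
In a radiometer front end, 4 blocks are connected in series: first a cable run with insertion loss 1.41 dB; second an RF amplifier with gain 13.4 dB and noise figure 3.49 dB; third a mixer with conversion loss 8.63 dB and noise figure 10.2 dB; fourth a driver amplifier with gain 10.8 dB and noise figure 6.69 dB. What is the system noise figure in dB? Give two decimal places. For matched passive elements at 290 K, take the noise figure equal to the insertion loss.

7.31 dB

Convert to linear (a loss of L dB is a gain of −L dB): F_i = 10^(NF_i/10), G_i = 10^(G_i,dB/10)
  Stage 1: F_1 = 10^(1.41/10) = 1.384, G_1 = 10^(−1.41/10) = 0.7228
  Stage 2: F_2 = 10^(3.49/10) = 2.234, G_2 = 10^(13.4/10) = 21.88
  Stage 3: F_3 = 10^(10.2/10) = 10.47, G_3 = 10^(−8.63/10) = 0.1371
  Stage 4: F_4 = 10^(6.69/10) = 4.667, G_4 = 10^(10.8/10) = 12.02
Friis cascade:
  F = 1.384 + (2.234 − 1)/0.7228 + (10.47 − 1)/15.81 + (4.667 − 1)/2.168 = 5.381
NF = 10 log₁₀(5.381) = 7.31 dB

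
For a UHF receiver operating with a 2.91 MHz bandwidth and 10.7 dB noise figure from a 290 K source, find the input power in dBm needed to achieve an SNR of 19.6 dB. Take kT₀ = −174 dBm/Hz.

−79.1 dBm

Sensitivity = −174 + 10 log₁₀(B) + NF + SNR_min
= −174 + 64.64 + 10.7 + 19.6
= −79.06 dBm → −79.1 dBm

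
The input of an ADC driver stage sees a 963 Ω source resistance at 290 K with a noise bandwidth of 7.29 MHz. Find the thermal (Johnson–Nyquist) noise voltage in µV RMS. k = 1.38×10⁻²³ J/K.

10.6 µV

V_n = √(4kTRB)
4kTRB = 4 × 1.38×10⁻²³ × 290 × 9.63×10² × 7.29×10⁶ = 1.12×10⁻¹⁰ V²
V_n = √(1.12×10⁻¹⁰) = 1.06×10⁻⁵ V = 10.6 µV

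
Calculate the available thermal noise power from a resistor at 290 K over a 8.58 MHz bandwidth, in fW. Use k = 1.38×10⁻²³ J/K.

34.3 fW

P_n = kTB = 1.38×10⁻²³ × 290 × 8.58×10⁶ = 3.43×10⁻¹⁴ W = 34.3 fW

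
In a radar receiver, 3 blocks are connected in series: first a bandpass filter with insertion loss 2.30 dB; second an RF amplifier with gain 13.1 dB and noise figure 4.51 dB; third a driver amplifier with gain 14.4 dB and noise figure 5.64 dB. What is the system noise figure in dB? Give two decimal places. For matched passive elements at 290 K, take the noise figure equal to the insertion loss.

Convert to linear (a loss of L dB is a gain of −L dB): F_i = 10^(NF_i/10), G_i = 10^(G_i,dB/10)
  Stage 1: F_1 = 10^(2.30/10) = 1.698, G_1 = 10^(−2.30/10) = 0.5888
  Stage 2: F_2 = 10^(4.51/10) = 2.825, G_2 = 10^(13.1/10) = 20.42
  Stage 3: F_3 = 10^(5.64/10) = 3.664, G_3 = 10^(14.4/10) = 27.54
Friis cascade:
  F = 1.698 + (2.825 − 1)/0.5888 + (3.664 − 1)/12.02 = 5.019
NF = 10 log₁₀(5.019) = 7.01 dB

7.01 dB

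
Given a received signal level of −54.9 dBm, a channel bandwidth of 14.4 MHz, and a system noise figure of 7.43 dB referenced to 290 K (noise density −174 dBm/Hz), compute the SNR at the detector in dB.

40.1 dB

Noise floor: N = −174 + 10 log₁₀(B) + NF
10 log₁₀(1.44×10⁷) = 71.58 dB
N = −174 + 71.58 + 7.43 = −94.99 dBm
SNR = P_sig − N = −54.9 − (−94.99) = 40.09 dB → 40.1 dB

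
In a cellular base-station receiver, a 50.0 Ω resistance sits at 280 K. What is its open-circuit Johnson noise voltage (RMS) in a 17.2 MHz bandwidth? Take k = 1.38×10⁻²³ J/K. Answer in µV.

3.65 µV

V_n = √(4kTRB)
4kTRB = 4 × 1.38×10⁻²³ × 280 × 5.00×10¹ × 1.72×10⁷ = 1.33×10⁻¹¹ V²
V_n = √(1.33×10⁻¹¹) = 3.65×10⁻⁶ V = 3.65 µV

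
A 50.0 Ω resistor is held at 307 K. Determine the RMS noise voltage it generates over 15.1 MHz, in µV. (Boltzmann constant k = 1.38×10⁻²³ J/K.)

3.58 µV

V_n = √(4kTRB)
4kTRB = 4 × 1.38×10⁻²³ × 307 × 5.00×10¹ × 1.51×10⁷ = 1.28×10⁻¹¹ V²
V_n = √(1.28×10⁻¹¹) = 3.58×10⁻⁶ V = 3.58 µV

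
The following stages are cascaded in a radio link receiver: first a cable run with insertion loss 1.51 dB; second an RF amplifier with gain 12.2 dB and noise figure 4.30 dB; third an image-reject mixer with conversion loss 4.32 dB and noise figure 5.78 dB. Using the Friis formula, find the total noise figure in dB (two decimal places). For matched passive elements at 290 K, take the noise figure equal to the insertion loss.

Convert to linear (a loss of L dB is a gain of −L dB): F_i = 10^(NF_i/10), G_i = 10^(G_i,dB/10)
  Stage 1: F_1 = 10^(1.51/10) = 1.416, G_1 = 10^(−1.51/10) = 0.7063
  Stage 2: F_2 = 10^(4.30/10) = 2.692, G_2 = 10^(12.2/10) = 16.60
  Stage 3: F_3 = 10^(5.78/10) = 3.784, G_3 = 10^(−4.32/10) = 0.3698
Friis cascade:
  F = 1.416 + (2.692 − 1)/0.7063 + (3.784 − 1)/11.72 = 4.048
NF = 10 log₁₀(4.048) = 6.07 dB

6.07 dB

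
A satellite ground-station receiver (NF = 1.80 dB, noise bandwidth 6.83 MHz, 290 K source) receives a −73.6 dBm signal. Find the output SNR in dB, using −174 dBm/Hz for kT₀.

30.3 dB

Noise floor: N = −174 + 10 log₁₀(B) + NF
10 log₁₀(6.83×10⁶) = 68.34 dB
N = −174 + 68.34 + 1.80 = −103.86 dBm
SNR = P_sig − N = −73.6 − (−103.86) = 30.26 dB → 30.3 dB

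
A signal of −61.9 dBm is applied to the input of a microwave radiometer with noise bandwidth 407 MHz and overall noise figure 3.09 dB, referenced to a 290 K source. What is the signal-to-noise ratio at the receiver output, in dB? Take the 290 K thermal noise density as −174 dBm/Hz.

Noise floor: N = −174 + 10 log₁₀(B) + NF
10 log₁₀(4.07×10⁸) = 86.1 dB
N = −174 + 86.1 + 3.09 = −84.81 dBm
SNR = P_sig − N = −61.9 − (−84.81) = 22.91 dB → 22.9 dB

22.9 dB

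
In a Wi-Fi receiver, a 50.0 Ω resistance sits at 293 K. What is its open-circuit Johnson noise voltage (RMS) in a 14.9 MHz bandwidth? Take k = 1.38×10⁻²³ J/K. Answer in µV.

V_n = √(4kTRB)
4kTRB = 4 × 1.38×10⁻²³ × 293 × 5.00×10¹ × 1.49×10⁷ = 1.20×10⁻¹¹ V²
V_n = √(1.20×10⁻¹¹) = 3.47×10⁻⁶ V = 3.47 µV

3.47 µV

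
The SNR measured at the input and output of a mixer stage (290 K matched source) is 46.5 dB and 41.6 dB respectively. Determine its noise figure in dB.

NF (dB) = SNR_in(dB) − SNR_out(dB) when the source is at T₀
NF = 46.5 − 41.6 = 4.9 dB

4.9 dB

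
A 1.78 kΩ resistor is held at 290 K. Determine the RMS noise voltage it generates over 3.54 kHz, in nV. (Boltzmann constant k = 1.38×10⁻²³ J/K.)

318 nV

V_n = √(4kTRB)
4kTRB = 4 × 1.38×10⁻²³ × 290 × 1.78×10³ × 3.54×10³ = 1.01×10⁻¹³ V²
V_n = √(1.01×10⁻¹³) = 3.18×10⁻⁷ V = 318 nV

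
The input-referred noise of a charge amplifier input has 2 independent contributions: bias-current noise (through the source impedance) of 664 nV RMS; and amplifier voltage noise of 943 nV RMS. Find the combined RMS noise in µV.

1.15 µV

Uncorrelated sources add in power (mean-square): V_tot = √(ΣV_i²)
V_tot = √[(6.64×10⁻⁷)² + (9.43×10⁻⁷)²] = 1.15×10⁻⁶ V = 1.15 µV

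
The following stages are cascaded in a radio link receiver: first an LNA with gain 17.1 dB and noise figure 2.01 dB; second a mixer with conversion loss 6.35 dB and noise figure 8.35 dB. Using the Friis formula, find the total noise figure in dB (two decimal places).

2.31 dB

Convert to linear (a loss of L dB is a gain of −L dB): F_i = 10^(NF_i/10), G_i = 10^(G_i,dB/10)
  Stage 1: F_1 = 10^(2.01/10) = 1.589, G_1 = 10^(17.1/10) = 51.29
  Stage 2: F_2 = 10^(8.35/10) = 6.839, G_2 = 10^(−6.35/10) = 0.2317
Friis cascade:
  F = 1.589 + (6.839 − 1)/51.29 = 1.702
NF = 10 log₁₀(1.702) = 2.31 dB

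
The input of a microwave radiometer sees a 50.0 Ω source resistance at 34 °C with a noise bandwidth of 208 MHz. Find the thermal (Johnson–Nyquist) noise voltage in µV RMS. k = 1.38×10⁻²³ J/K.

T = 34 °C + 273.15 = 307.15 K
V_n = √(4kTRB)
4kTRB = 4 × 1.38×10⁻²³ × 307.15 × 5.00×10¹ × 2.08×10⁸ = 1.76×10⁻¹⁰ V²
V_n = √(1.76×10⁻¹⁰) = 1.33×10⁻⁵ V = 13.3 µV

13.3 µV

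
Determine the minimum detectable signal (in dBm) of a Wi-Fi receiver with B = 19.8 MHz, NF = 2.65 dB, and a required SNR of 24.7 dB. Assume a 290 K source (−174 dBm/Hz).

Sensitivity = −174 + 10 log₁₀(B) + NF + SNR_min
= −174 + 72.97 + 2.65 + 24.7
= −73.68 dBm → −73.7 dBm

−73.7 dBm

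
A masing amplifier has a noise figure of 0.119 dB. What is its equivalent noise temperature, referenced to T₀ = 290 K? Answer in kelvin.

8.06 K

F = 10^(0.119/10) = 1.02778
T_e = (F − 1)·T₀ = (1.02778 − 1) × 290 = 8.06 K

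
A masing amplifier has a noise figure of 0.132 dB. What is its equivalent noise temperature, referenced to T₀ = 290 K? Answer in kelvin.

8.95 K

F = 10^(0.132/10) = 1.03086
T_e = (F − 1)·T₀ = (1.03086 − 1) × 290 = 8.95 K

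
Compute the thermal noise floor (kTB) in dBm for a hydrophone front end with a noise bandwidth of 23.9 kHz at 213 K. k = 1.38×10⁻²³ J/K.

−131.5 dBm

P_n = kTB = 1.38×10⁻²³ × 213 × 2.39×10⁴ = 7.03×10⁻¹⁷ W
In dBm: 10 log₁₀(7.03×10⁻¹⁷ / 10⁻³) = −131.5 dBm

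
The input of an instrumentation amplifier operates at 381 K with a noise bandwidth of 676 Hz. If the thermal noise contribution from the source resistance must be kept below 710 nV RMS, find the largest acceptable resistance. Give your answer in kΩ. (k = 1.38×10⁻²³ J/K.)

35.5 kΩ

Johnson–Nyquist: V_n = √(4kTRB) ⇒ R = V_n² / (4kTB)
4kTB = 4 × 1.38×10⁻²³ × 381 × 6.76×10² = 1.42×10⁻¹⁷
R = (7.10×10⁻⁷)² / 1.42×10⁻¹⁷ = 3.55×10⁴ Ω = 35.5 kΩ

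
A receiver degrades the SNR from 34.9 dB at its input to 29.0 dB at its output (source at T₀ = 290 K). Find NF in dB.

5.9 dB

NF (dB) = SNR_in(dB) − SNR_out(dB) when the source is at T₀
NF = 34.9 − 29.0 = 5.9 dB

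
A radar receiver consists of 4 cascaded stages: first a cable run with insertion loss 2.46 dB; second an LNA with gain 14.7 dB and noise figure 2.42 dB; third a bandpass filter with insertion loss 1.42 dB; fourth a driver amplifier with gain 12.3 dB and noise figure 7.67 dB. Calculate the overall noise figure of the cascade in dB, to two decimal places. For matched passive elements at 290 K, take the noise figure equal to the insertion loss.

Convert to linear (a loss of L dB is a gain of −L dB): F_i = 10^(NF_i/10), G_i = 10^(G_i,dB/10)
  Stage 1: F_1 = 10^(2.46/10) = 1.762, G_1 = 10^(−2.46/10) = 0.5675
  Stage 2: F_2 = 10^(2.42/10) = 1.746, G_2 = 10^(14.7/10) = 29.51
  Stage 3: F_3 = 10^(1.42/10) = 1.387, G_3 = 10^(−1.42/10) = 0.7211
  Stage 4: F_4 = 10^(7.67/10) = 5.848, G_4 = 10^(12.3/10) = 16.98
Friis cascade:
  F = 1.762 + (1.746 − 1)/0.5675 + (1.387 − 1)/16.75 + (5.848 − 1)/12.08 = 3.501
NF = 10 log₁₀(3.501) = 5.44 dB

5.44 dB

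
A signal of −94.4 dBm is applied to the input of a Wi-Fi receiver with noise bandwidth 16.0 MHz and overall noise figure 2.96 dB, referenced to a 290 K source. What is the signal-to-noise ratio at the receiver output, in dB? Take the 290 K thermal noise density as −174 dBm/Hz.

Noise floor: N = −174 + 10 log₁₀(B) + NF
10 log₁₀(1.60×10⁷) = 72.04 dB
N = −174 + 72.04 + 2.96 = −99.00 dBm
SNR = P_sig − N = −94.4 − (−99.00) = 4.60 dB → 4.6 dB

4.6 dB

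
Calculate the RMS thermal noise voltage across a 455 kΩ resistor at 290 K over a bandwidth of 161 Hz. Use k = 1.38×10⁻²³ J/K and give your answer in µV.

1.08 µV

V_n = √(4kTRB)
4kTRB = 4 × 1.38×10⁻²³ × 290 × 4.55×10⁵ × 1.61×10² = 1.17×10⁻¹² V²
V_n = √(1.17×10⁻¹²) = 1.08×10⁻⁶ V = 1.08 µV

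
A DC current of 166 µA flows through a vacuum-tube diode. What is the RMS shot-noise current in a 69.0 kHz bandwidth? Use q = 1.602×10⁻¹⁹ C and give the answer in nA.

I_n = √(2qI·B)
2qI·B = 2 × 1.602×10⁻¹⁹ × 1.66×10⁻⁴ × 6.90×10⁴ = 3.67×10⁻¹⁸ A²
I_n = √(3.67×10⁻¹⁸) = 1.92×10⁻⁹ A = 1.92 nA

1.92 nA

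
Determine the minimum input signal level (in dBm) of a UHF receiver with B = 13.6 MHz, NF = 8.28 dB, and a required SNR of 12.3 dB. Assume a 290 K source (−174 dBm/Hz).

−82.1 dBm

Sensitivity = −174 + 10 log₁₀(B) + NF + SNR_min
= −174 + 71.34 + 8.28 + 12.3
= −82.08 dBm → −82.1 dBm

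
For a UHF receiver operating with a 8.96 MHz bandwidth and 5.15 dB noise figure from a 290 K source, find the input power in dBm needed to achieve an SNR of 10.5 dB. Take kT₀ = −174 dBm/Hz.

Sensitivity = −174 + 10 log₁₀(B) + NF + SNR_min
= −174 + 69.52 + 5.15 + 10.5
= −88.83 dBm → −88.8 dBm

−88.8 dBm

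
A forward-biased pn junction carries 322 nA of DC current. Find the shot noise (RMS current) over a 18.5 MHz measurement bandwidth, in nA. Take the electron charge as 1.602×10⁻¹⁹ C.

1.38 nA

I_n = √(2qI·B)
2qI·B = 2 × 1.602×10⁻¹⁹ × 3.22×10⁻⁷ × 1.85×10⁷ = 1.91×10⁻¹⁸ A²
I_n = √(1.91×10⁻¹⁸) = 1.38×10⁻⁹ A = 1.38 nA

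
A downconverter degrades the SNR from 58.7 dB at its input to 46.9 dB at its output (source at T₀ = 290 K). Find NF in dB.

NF (dB) = SNR_in(dB) − SNR_out(dB) when the source is at T₀
NF = 58.7 − 46.9 = 11.8 dB

11.8 dB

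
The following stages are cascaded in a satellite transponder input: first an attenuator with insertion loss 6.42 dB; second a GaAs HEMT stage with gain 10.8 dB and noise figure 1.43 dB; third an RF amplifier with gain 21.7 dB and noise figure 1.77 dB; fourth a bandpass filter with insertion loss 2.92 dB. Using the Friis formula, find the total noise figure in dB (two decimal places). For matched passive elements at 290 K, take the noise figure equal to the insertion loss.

7.98 dB

Convert to linear (a loss of L dB is a gain of −L dB): F_i = 10^(NF_i/10), G_i = 10^(G_i,dB/10)
  Stage 1: F_1 = 10^(6.42/10) = 4.385, G_1 = 10^(−6.42/10) = 0.2280
  Stage 2: F_2 = 10^(1.43/10) = 1.390, G_2 = 10^(10.8/10) = 12.02
  Stage 3: F_3 = 10^(1.77/10) = 1.503, G_3 = 10^(21.7/10) = 147.9
  Stage 4: F_4 = 10^(2.92/10) = 1.959, G_4 = 10^(−2.92/10) = 0.5105
Friis cascade:
  F = 4.385 + (1.390 − 1)/0.2280 + (1.503 − 1)/2.742 + (1.959 − 1)/405.5 = 6.281
NF = 10 log₁₀(6.281) = 7.98 dB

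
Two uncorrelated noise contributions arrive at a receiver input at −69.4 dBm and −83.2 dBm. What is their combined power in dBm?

−69.2 dBm

Convert to linear, add, convert back:
P₁ = 1.15×10⁻¹⁰ W, P₂ = 4.79×10⁻¹² W
P_tot = 1.20×10⁻¹⁰ W → 10 log₁₀(P_tot / 10⁻³) = −69.2 dBm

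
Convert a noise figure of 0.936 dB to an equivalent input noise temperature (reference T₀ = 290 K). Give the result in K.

F = 10^(0.936/10) = 1.24051
T_e = (F − 1)·T₀ = (1.24051 − 1) × 290 = 69.7 K

69.7 K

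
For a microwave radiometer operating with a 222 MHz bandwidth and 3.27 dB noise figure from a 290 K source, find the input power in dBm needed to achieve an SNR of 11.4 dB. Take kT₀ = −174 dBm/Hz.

Sensitivity = −174 + 10 log₁₀(B) + NF + SNR_min
= −174 + 83.46 + 3.27 + 11.4
= −75.87 dBm → −75.9 dBm

−75.9 dBm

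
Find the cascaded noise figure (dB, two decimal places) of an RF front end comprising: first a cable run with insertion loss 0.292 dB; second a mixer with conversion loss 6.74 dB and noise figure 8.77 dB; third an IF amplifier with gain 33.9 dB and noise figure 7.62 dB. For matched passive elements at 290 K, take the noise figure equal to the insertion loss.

Convert to linear (a loss of L dB is a gain of −L dB): F_i = 10^(NF_i/10), G_i = 10^(G_i,dB/10)
  Stage 1: F_1 = 10^(0.292/10) = 1.070, G_1 = 10^(−0.292/10) = 0.9350
  Stage 2: F_2 = 10^(8.77/10) = 7.534, G_2 = 10^(−6.74/10) = 0.2118
  Stage 3: F_3 = 10^(7.62/10) = 5.781, G_3 = 10^(33.9/10) = 2455
Friis cascade:
  F = 1.070 + (7.534 − 1)/0.9350 + (5.781 − 1)/0.1981 = 32.20
NF = 10 log₁₀(32.20) = 15.08 dB

15.08 dB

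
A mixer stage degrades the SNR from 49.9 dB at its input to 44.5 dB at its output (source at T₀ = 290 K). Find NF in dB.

5.4 dB

NF (dB) = SNR_in(dB) − SNR_out(dB) when the source is at T₀
NF = 49.9 − 44.5 = 5.4 dB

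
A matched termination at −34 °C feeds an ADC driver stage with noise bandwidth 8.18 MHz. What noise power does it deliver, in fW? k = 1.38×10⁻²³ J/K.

T = −34 °C + 273.15 = 239.15 K
P_n = kTB = 1.38×10⁻²³ × 239.15 × 8.18×10⁶ = 2.70×10⁻¹⁴ W = 27.0 fW

27.0 fW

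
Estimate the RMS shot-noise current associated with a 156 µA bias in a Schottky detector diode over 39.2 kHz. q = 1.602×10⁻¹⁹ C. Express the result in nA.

I_n = √(2qI·B)
2qI·B = 2 × 1.602×10⁻¹⁹ × 1.56×10⁻⁴ × 3.92×10⁴ = 1.96×10⁻¹⁸ A²
I_n = √(1.96×10⁻¹⁸) = 1.40×10⁻⁹ A = 1.40 nA

1.40 nA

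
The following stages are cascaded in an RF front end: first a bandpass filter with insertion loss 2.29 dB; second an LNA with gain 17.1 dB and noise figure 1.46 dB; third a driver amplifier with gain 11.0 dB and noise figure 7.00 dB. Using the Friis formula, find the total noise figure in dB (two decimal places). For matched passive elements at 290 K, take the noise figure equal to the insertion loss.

3.99 dB

Convert to linear (a loss of L dB is a gain of −L dB): F_i = 10^(NF_i/10), G_i = 10^(G_i,dB/10)
  Stage 1: F_1 = 10^(2.29/10) = 1.694, G_1 = 10^(−2.29/10) = 0.5902
  Stage 2: F_2 = 10^(1.46/10) = 1.400, G_2 = 10^(17.1/10) = 51.29
  Stage 3: F_3 = 10^(7.00/10) = 5.012, G_3 = 10^(11.0/10) = 12.59
Friis cascade:
  F = 1.694 + (1.400 − 1)/0.5902 + (5.012 − 1)/30.27 = 2.504
NF = 10 log₁₀(2.504) = 3.99 dB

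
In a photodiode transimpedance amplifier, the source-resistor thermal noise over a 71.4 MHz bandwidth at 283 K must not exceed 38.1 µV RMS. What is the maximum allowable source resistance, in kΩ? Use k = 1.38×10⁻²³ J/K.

1.30 kΩ

Johnson–Nyquist: V_n = √(4kTRB) ⇒ R = V_n² / (4kTB)
4kTB = 4 × 1.38×10⁻²³ × 283 × 7.14×10⁷ = 1.12×10⁻¹²
R = (3.81×10⁻⁵)² / 1.12×10⁻¹² = 1.30×10³ Ω = 1.30 kΩ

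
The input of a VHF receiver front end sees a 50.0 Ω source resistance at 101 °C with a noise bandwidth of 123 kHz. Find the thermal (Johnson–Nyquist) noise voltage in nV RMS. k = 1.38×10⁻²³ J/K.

T = 101 °C + 273.15 = 374.15 K
V_n = √(4kTRB)
4kTRB = 4 × 1.38×10⁻²³ × 374.15 × 5.00×10¹ × 1.23×10⁵ = 1.27×10⁻¹³ V²
V_n = √(1.27×10⁻¹³) = 3.56×10⁻⁷ V = 356 nV

356 nV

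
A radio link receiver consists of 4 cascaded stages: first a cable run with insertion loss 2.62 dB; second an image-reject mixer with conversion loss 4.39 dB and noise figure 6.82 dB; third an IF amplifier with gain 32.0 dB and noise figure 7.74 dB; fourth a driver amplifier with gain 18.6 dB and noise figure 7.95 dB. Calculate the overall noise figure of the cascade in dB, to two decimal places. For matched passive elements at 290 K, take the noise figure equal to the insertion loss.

Convert to linear (a loss of L dB is a gain of −L dB): F_i = 10^(NF_i/10), G_i = 10^(G_i,dB/10)
  Stage 1: F_1 = 10^(2.62/10) = 1.828, G_1 = 10^(−2.62/10) = 0.5470
  Stage 2: F_2 = 10^(6.82/10) = 4.808, G_2 = 10^(−4.39/10) = 0.3639
  Stage 3: F_3 = 10^(7.74/10) = 5.943, G_3 = 10^(32.0/10) = 1585
  Stage 4: F_4 = 10^(7.95/10) = 6.237, G_4 = 10^(18.6/10) = 72.44
Friis cascade:
  F = 1.828 + (4.808 − 1)/0.5470 + (5.943 − 1)/0.1991 + (6.237 − 1)/315.5 = 33.64
NF = 10 log₁₀(33.64) = 15.27 dB

15.27 dB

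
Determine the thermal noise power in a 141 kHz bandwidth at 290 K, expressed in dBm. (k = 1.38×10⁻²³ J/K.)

P_n = kTB = 1.38×10⁻²³ × 290 × 1.41×10⁵ = 5.64×10⁻¹⁶ W
In dBm: 10 log₁₀(5.64×10⁻¹⁶ / 10⁻³) = −122.5 dBm

−122.5 dBm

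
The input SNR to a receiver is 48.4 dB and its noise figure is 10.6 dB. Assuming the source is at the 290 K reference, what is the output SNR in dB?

37.8 dB

By definition F = SNR_in/SNR_out, so in dB: SNR_out = SNR_in − NF
SNR_out = 48.4 − 10.6 = 37.8 dB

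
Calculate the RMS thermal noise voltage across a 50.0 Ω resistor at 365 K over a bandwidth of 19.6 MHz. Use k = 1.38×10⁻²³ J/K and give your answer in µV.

V_n = √(4kTRB)
4kTRB = 4 × 1.38×10⁻²³ × 365 × 5.00×10¹ × 1.96×10⁷ = 1.97×10⁻¹¹ V²
V_n = √(1.97×10⁻¹¹) = 4.44×10⁻⁶ V = 4.44 µV

4.44 µV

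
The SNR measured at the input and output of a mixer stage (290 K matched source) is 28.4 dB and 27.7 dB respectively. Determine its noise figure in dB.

NF (dB) = SNR_in(dB) − SNR_out(dB) when the source is at T₀
NF = 28.4 − 27.7 = 0.7 dB

0.7 dB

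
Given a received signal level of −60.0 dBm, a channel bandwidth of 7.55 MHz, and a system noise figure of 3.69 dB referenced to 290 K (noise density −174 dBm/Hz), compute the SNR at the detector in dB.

41.5 dB

Noise floor: N = −174 + 10 log₁₀(B) + NF
10 log₁₀(7.55×10⁶) = 68.78 dB
N = −174 + 68.78 + 3.69 = −101.53 dBm
SNR = P_sig − N = −60.0 − (−101.53) = 41.53 dB → 41.5 dB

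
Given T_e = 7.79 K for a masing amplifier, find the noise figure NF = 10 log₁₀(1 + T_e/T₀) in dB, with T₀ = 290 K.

F = 1 + T_e/T₀ = 1 + 7.79/290 = 1.02686
NF = 10 log₁₀(1.02686) = 0.115 dB

0.115 dB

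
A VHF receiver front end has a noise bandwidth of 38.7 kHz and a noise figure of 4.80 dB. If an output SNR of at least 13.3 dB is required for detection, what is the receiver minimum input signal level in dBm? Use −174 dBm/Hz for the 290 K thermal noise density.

−110.0 dBm

Sensitivity = −174 + 10 log₁₀(B) + NF + SNR_min
= −174 + 45.88 + 4.80 + 13.3
= −110.02 dBm → −110.0 dBm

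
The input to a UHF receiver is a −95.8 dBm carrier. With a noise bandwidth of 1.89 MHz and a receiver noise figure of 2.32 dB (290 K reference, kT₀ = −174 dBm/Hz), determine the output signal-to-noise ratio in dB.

13.1 dB

Noise floor: N = −174 + 10 log₁₀(B) + NF
10 log₁₀(1.89×10⁶) = 62.76 dB
N = −174 + 62.76 + 2.32 = −108.92 dBm
SNR = P_sig − N = −95.8 − (−108.92) = 13.12 dB → 13.1 dB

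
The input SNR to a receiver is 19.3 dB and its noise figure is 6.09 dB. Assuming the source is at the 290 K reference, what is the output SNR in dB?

13.21 dB

By definition F = SNR_in/SNR_out, so in dB: SNR_out = SNR_in − NF
SNR_out = 19.3 − 6.09 = 13.21 dB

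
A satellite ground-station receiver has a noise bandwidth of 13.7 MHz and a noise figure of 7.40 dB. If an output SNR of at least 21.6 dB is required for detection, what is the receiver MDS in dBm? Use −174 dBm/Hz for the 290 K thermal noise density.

Sensitivity = −174 + 10 log₁₀(B) + NF + SNR_min
= −174 + 71.37 + 7.40 + 21.6
= −73.63 dBm → −73.6 dBm

−73.6 dBm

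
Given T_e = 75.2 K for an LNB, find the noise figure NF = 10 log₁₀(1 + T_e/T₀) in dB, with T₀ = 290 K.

1.00 dB

F = 1 + T_e/T₀ = 1 + 75.2/290 = 1.25931
NF = 10 log₁₀(1.25931) = 1.00 dB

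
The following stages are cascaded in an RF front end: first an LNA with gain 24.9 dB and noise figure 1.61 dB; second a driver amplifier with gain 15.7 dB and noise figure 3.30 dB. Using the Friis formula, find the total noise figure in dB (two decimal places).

1.62 dB

Convert to linear (a loss of L dB is a gain of −L dB): F_i = 10^(NF_i/10), G_i = 10^(G_i,dB/10)
  Stage 1: F_1 = 10^(1.61/10) = 1.449, G_1 = 10^(24.9/10) = 309.0
  Stage 2: F_2 = 10^(3.30/10) = 2.138, G_2 = 10^(15.7/10) = 37.15
Friis cascade:
  F = 1.449 + (2.138 − 1)/309.0 = 1.452
NF = 10 log₁₀(1.452) = 1.62 dB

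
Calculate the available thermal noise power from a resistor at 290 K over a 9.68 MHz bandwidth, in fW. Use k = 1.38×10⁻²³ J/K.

38.7 fW

P_n = kTB = 1.38×10⁻²³ × 290 × 9.68×10⁶ = 3.87×10⁻¹⁴ W = 38.7 fW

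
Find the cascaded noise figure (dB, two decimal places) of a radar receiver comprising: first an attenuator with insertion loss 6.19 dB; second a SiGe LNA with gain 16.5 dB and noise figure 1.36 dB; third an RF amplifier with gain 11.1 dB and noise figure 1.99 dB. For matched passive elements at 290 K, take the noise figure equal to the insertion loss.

Convert to linear (a loss of L dB is a gain of −L dB): F_i = 10^(NF_i/10), G_i = 10^(G_i,dB/10)
  Stage 1: F_1 = 10^(6.19/10) = 4.159, G_1 = 10^(−6.19/10) = 0.2404
  Stage 2: F_2 = 10^(1.36/10) = 1.368, G_2 = 10^(16.5/10) = 44.67
  Stage 3: F_3 = 10^(1.99/10) = 1.581, G_3 = 10^(11.1/10) = 12.88
Friis cascade:
  F = 4.159 + (1.368 − 1)/0.2404 + (1.581 − 1)/10.74 = 5.743
NF = 10 log₁₀(5.743) = 7.59 dB

7.59 dB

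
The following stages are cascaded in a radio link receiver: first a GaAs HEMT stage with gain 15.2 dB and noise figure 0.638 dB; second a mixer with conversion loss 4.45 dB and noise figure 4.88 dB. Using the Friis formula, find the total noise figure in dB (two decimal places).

0.87 dB

Convert to linear (a loss of L dB is a gain of −L dB): F_i = 10^(NF_i/10), G_i = 10^(G_i,dB/10)
  Stage 1: F_1 = 10^(0.638/10) = 1.158, G_1 = 10^(15.2/10) = 33.11
  Stage 2: F_2 = 10^(4.88/10) = 3.076, G_2 = 10^(−4.45/10) = 0.3589
Friis cascade:
  F = 1.158 + (3.076 − 1)/33.11 = 1.221
NF = 10 log₁₀(1.221) = 0.87 dB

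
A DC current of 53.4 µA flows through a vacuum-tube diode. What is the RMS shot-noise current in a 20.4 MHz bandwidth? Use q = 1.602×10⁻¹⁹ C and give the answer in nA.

I_n = √(2qI·B)
2qI·B = 2 × 1.602×10⁻¹⁹ × 5.34×10⁻⁵ × 2.04×10⁷ = 3.49×10⁻¹⁶ A²
I_n = √(3.49×10⁻¹⁶) = 1.87×10⁻⁸ A = 18.7 nA

18.7 nA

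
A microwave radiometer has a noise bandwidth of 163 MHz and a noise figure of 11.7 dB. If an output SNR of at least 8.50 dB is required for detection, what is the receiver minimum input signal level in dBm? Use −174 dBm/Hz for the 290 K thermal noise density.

−71.7 dBm

Sensitivity = −174 + 10 log₁₀(B) + NF + SNR_min
= −174 + 82.12 + 11.7 + 8.50
= −71.68 dBm → −71.7 dBm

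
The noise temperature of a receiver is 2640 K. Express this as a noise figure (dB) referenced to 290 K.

F = 1 + T_e/T₀ = 1 + 2640/290 = 10.1034
NF = 10 log₁₀(10.1034) = 10.04 dB

10.04 dB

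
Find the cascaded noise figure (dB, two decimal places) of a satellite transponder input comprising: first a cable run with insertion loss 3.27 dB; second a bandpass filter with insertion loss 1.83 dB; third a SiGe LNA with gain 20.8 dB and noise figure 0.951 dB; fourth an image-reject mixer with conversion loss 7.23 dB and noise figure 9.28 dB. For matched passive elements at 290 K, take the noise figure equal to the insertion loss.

Convert to linear (a loss of L dB is a gain of −L dB): F_i = 10^(NF_i/10), G_i = 10^(G_i,dB/10)
  Stage 1: F_1 = 10^(3.27/10) = 2.123, G_1 = 10^(−3.27/10) = 0.4710
  Stage 2: F_2 = 10^(1.83/10) = 1.524, G_2 = 10^(−1.83/10) = 0.6561
  Stage 3: F_3 = 10^(0.951/10) = 1.245, G_3 = 10^(20.8/10) = 120.2
  Stage 4: F_4 = 10^(9.28/10) = 8.472, G_4 = 10^(−7.23/10) = 0.1892
Friis cascade:
  F = 2.123 + (1.524 − 1)/0.4710 + (1.245 − 1)/0.3090 + (8.472 − 1)/37.15 = 4.229
NF = 10 log₁₀(4.229) = 6.26 dB

6.26 dB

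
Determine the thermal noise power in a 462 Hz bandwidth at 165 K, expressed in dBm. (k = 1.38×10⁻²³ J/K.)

−149.8 dBm

P_n = kTB = 1.38×10⁻²³ × 165 × 4.62×10² = 1.05×10⁻¹⁸ W
In dBm: 10 log₁₀(1.05×10⁻¹⁸ / 10⁻³) = −149.8 dBm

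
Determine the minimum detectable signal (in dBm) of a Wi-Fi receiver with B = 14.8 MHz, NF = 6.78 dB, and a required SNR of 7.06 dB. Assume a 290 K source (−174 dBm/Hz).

Sensitivity = −174 + 10 log₁₀(B) + NF + SNR_min
= −174 + 71.7 + 6.78 + 7.06
= −88.46 dBm → −88.5 dBm

−88.5 dBm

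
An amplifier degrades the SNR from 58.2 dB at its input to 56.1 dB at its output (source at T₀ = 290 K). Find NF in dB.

2.1 dB

NF (dB) = SNR_in(dB) − SNR_out(dB) when the source is at T₀
NF = 58.2 − 56.1 = 2.1 dB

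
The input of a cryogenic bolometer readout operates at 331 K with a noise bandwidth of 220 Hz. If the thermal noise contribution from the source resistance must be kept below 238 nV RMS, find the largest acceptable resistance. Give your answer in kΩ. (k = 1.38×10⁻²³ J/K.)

Johnson–Nyquist: V_n = √(4kTRB) ⇒ R = V_n² / (4kTB)
4kTB = 4 × 1.38×10⁻²³ × 331 × 2.20×10² = 4.02×10⁻¹⁸
R = (2.38×10⁻⁷)² / 4.02×10⁻¹⁸ = 1.41×10⁴ Ω = 14.1 kΩ

14.1 kΩ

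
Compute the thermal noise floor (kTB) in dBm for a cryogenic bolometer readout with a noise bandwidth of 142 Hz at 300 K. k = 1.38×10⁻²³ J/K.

P_n = kTB = 1.38×10⁻²³ × 300 × 1.42×10² = 5.88×10⁻¹⁹ W
In dBm: 10 log₁₀(5.88×10⁻¹⁹ / 10⁻³) = −152.3 dBm

−152.3 dBm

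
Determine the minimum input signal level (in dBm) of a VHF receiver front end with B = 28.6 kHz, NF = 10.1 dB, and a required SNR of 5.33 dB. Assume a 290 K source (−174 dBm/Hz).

−114.0 dBm

Sensitivity = −174 + 10 log₁₀(B) + NF + SNR_min
= −174 + 44.56 + 10.1 + 5.33
= −114.01 dBm → −114.0 dBm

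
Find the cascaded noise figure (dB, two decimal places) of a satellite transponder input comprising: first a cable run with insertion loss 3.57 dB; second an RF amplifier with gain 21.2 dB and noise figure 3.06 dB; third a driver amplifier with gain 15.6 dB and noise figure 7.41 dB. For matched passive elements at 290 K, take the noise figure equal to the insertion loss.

Convert to linear (a loss of L dB is a gain of −L dB): F_i = 10^(NF_i/10), G_i = 10^(G_i,dB/10)
  Stage 1: F_1 = 10^(3.57/10) = 2.275, G_1 = 10^(−3.57/10) = 0.4395
  Stage 2: F_2 = 10^(3.06/10) = 2.023, G_2 = 10^(21.2/10) = 131.8
  Stage 3: F_3 = 10^(7.41/10) = 5.508, G_3 = 10^(15.6/10) = 36.31
Friis cascade:
  F = 2.275 + (2.023 − 1)/0.4395 + (5.508 − 1)/57.94 = 4.680
NF = 10 log₁₀(4.680) = 6.70 dB

6.70 dB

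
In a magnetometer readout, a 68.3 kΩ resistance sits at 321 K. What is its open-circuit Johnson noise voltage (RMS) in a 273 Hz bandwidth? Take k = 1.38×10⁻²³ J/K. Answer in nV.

V_n = √(4kTRB)
4kTRB = 4 × 1.38×10⁻²³ × 321 × 6.83×10⁴ × 2.73×10² = 3.30×10⁻¹³ V²
V_n = √(3.30×10⁻¹³) = 5.75×10⁻⁷ V = 575 nV

575 nV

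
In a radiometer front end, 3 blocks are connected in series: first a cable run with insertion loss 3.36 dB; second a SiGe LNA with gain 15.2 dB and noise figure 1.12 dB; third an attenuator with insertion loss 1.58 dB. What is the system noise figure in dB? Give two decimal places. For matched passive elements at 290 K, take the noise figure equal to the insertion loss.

Convert to linear (a loss of L dB is a gain of −L dB): F_i = 10^(NF_i/10), G_i = 10^(G_i,dB/10)
  Stage 1: F_1 = 10^(3.36/10) = 2.168, G_1 = 10^(−3.36/10) = 0.4613
  Stage 2: F_2 = 10^(1.12/10) = 1.294, G_2 = 10^(15.2/10) = 33.11
  Stage 3: F_3 = 10^(1.58/10) = 1.439, G_3 = 10^(−1.58/10) = 0.6950
Friis cascade:
  F = 2.168 + (1.294 − 1)/0.4613 + (1.439 − 1)/15.28 = 2.834
NF = 10 log₁₀(2.834) = 4.52 dB

4.52 dB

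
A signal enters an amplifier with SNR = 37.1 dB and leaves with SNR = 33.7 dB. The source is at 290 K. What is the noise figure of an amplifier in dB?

NF (dB) = SNR_in(dB) − SNR_out(dB) when the source is at T₀
NF = 37.1 − 33.7 = 3.4 dB

3.4 dB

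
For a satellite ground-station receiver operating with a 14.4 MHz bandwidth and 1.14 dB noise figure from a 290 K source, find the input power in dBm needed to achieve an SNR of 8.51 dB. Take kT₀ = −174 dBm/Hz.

Sensitivity = −174 + 10 log₁₀(B) + NF + SNR_min
= −174 + 71.58 + 1.14 + 8.51
= −92.77 dBm → −92.8 dBm

−92.8 dBm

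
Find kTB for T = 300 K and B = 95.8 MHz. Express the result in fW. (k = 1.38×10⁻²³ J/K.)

P_n = kTB = 1.38×10⁻²³ × 300 × 9.58×10⁷ = 3.97×10⁻¹³ W = 397 fW

397 fW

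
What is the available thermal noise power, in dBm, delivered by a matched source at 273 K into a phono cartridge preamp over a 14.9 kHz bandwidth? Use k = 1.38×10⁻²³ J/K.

−132.5 dBm

P_n = kTB = 1.38×10⁻²³ × 273 × 1.49×10⁴ = 5.61×10⁻¹⁷ W
In dBm: 10 log₁₀(5.61×10⁻¹⁷ / 10⁻³) = −132.5 dBm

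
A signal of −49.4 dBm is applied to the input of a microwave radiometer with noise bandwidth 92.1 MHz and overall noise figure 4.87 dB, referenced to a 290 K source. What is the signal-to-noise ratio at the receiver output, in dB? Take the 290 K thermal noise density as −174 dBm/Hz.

Noise floor: N = −174 + 10 log₁₀(B) + NF
10 log₁₀(9.21×10⁷) = 79.64 dB
N = −174 + 79.64 + 4.87 = −89.49 dBm
SNR = P_sig − N = −49.4 − (−89.49) = 40.09 dB → 40.1 dB

40.1 dB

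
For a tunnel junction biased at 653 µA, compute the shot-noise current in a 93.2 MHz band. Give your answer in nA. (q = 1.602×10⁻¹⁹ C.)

140 nA

I_n = √(2qI·B)
2qI·B = 2 × 1.602×10⁻¹⁹ × 6.53×10⁻⁴ × 9.32×10⁷ = 1.95×10⁻¹⁴ A²
I_n = √(1.95×10⁻¹⁴) = 1.40×10⁻⁷ A = 140 nA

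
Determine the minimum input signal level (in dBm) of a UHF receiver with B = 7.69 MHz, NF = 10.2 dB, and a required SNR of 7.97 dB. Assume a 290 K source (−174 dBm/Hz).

Sensitivity = −174 + 10 log₁₀(B) + NF + SNR_min
= −174 + 68.86 + 10.2 + 7.97
= −86.97 dBm → −87.0 dBm

−87.0 dBm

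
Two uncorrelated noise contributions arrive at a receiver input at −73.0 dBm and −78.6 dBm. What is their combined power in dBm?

Convert to linear, add, convert back:
P₁ = 5.01×10⁻¹¹ W, P₂ = 1.38×10⁻¹¹ W
P_tot = 6.39×10⁻¹¹ W → 10 log₁₀(P_tot / 10⁻³) = −71.9 dBm

−71.9 dBm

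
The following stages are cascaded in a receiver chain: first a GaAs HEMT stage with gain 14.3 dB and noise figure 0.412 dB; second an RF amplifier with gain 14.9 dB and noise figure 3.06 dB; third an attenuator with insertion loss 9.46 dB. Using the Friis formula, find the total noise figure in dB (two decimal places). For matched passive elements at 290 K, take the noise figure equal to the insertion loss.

0.60 dB

Convert to linear (a loss of L dB is a gain of −L dB): F_i = 10^(NF_i/10), G_i = 10^(G_i,dB/10)
  Stage 1: F_1 = 10^(0.412/10) = 1.100, G_1 = 10^(14.3/10) = 26.92
  Stage 2: F_2 = 10^(3.06/10) = 2.023, G_2 = 10^(14.9/10) = 30.90
  Stage 3: F_3 = 10^(9.46/10) = 8.831, G_3 = 10^(−9.46/10) = 0.1132
Friis cascade:
  F = 1.100 + (2.023 − 1)/26.92 + (8.831 − 1)/831.8 = 1.147
NF = 10 log₁₀(1.147) = 0.60 dB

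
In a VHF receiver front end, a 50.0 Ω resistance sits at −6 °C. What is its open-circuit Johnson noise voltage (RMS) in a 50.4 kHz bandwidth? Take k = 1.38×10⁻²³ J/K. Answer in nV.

193 nV

T = −6 °C + 273.15 = 267.15 K
V_n = √(4kTRB)
4kTRB = 4 × 1.38×10⁻²³ × 267.15 × 5.00×10¹ × 5.04×10⁴ = 3.72×10⁻¹⁴ V²
V_n = √(3.72×10⁻¹⁴) = 1.93×10⁻⁷ V = 193 nV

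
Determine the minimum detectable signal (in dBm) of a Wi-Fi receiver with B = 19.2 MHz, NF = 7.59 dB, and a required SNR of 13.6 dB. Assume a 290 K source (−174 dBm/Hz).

Sensitivity = −174 + 10 log₁₀(B) + NF + SNR_min
= −174 + 72.83 + 7.59 + 13.6
= −79.98 dBm → −80.0 dBm

−80.0 dBm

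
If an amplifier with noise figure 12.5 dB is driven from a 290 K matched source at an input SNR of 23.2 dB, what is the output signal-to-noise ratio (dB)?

By definition F = SNR_in/SNR_out, so in dB: SNR_out = SNR_in − NF
SNR_out = 23.2 − 12.5 = 10.7 dB

10.7 dB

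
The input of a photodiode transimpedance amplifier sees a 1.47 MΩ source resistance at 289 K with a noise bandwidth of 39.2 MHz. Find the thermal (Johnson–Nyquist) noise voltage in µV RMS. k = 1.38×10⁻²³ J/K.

V_n = √(4kTRB)
4kTRB = 4 × 1.38×10⁻²³ × 289 × 1.47×10⁶ × 3.92×10⁷ = 9.19×10⁻⁷ V²
V_n = √(9.19×10⁻⁷) = 9.59×10⁻⁴ V = 959 µV

959 µV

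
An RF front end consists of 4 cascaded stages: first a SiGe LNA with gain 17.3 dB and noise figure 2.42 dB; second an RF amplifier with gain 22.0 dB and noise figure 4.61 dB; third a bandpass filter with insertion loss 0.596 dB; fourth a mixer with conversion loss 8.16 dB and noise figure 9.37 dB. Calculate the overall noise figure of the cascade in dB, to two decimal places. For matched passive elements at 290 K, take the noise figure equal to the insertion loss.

2.51 dB

Convert to linear (a loss of L dB is a gain of −L dB): F_i = 10^(NF_i/10), G_i = 10^(G_i,dB/10)
  Stage 1: F_1 = 10^(2.42/10) = 1.746, G_1 = 10^(17.3/10) = 53.70
  Stage 2: F_2 = 10^(4.61/10) = 2.891, G_2 = 10^(22.0/10) = 158.5
  Stage 3: F_3 = 10^(0.596/10) = 1.147, G_3 = 10^(−0.596/10) = 0.8718
  Stage 4: F_4 = 10^(9.37/10) = 8.650, G_4 = 10^(−8.16/10) = 0.1528
Friis cascade:
  F = 1.746 + (2.891 − 1)/53.70 + (1.147 − 1)/8511 + (8.650 − 1)/7420 = 1.782
NF = 10 log₁₀(1.782) = 2.51 dB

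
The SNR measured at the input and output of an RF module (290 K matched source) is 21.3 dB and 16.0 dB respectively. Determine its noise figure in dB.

5.3 dB

NF (dB) = SNR_in(dB) − SNR_out(dB) when the source is at T₀
NF = 21.3 − 16.0 = 5.3 dB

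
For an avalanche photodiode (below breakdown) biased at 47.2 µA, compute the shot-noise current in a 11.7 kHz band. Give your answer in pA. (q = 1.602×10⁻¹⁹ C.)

I_n = √(2qI·B)
2qI·B = 2 × 1.602×10⁻¹⁹ × 4.72×10⁻⁵ × 1.17×10⁴ = 1.77×10⁻¹⁹ A²
I_n = √(1.77×10⁻¹⁹) = 4.21×10⁻¹⁰ A = 421 pA

421 pA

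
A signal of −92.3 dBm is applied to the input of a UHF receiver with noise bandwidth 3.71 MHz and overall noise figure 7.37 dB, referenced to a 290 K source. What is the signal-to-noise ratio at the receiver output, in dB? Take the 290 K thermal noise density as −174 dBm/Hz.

8.6 dB

Noise floor: N = −174 + 10 log₁₀(B) + NF
10 log₁₀(3.71×10⁶) = 65.69 dB
N = −174 + 65.69 + 7.37 = −100.94 dBm
SNR = P_sig − N = −92.3 − (−100.94) = 8.64 dB → 8.6 dB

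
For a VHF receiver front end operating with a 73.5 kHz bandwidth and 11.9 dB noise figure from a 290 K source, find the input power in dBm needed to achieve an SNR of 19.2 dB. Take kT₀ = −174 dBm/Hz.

Sensitivity = −174 + 10 log₁₀(B) + NF + SNR_min
= −174 + 48.66 + 11.9 + 19.2
= −94.24 dBm → −94.2 dBm

−94.2 dBm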